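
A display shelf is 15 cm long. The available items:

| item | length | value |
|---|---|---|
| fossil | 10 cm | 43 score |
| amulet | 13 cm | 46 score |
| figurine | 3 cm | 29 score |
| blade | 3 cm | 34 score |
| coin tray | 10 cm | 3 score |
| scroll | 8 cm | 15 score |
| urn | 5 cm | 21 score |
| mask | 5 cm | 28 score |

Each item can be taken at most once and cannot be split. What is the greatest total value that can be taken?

91 score

This is a 0/1 knapsack; check combinations near the capacity.
- figurine+blade+mask: length 3+3+5=11, value 29+34+28=91
- figurine+blade+urn: length 3+3+5=11, value 29+34+21=84
- blade+urn+mask: length 3+5+5=13, value 34+21+28=83
- figurine+urn+mask: length 3+5+5=13, value 29+21+28=78
- figurine+blade+scroll: length 3+3+8=14, value 29+34+15=78
Best: 91 score.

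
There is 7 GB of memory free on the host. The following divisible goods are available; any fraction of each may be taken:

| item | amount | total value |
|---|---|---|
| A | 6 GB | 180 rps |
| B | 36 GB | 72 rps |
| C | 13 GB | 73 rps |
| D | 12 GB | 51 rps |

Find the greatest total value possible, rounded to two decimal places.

185.62

Take in order of value per unit:
- A (180/6 per unit): all 6 → value 180, running total 180.00
- C (73/13 per unit): 1 of 13 → value 1×73/13 = 5.6154, running total 185.62
Total 185.62.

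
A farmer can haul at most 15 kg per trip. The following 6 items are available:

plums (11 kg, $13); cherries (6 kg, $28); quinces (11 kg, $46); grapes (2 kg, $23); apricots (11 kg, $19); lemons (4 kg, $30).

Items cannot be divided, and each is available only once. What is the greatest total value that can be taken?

$81

This is a 0/1 knapsack; check combinations near the capacity.
- cherries+grapes+lemons: weight 6+2+4=12, value 28+23+30=81
- quinces+lemons: weight 11+4=15, value 46+30=76
- quinces+grapes: weight 11+2=13, value 46+23=69
- cherries+lemons: weight 6+4=10, value 28+30=58
- grapes+lemons: weight 2+4=6, value 23+30=53
Best: $81.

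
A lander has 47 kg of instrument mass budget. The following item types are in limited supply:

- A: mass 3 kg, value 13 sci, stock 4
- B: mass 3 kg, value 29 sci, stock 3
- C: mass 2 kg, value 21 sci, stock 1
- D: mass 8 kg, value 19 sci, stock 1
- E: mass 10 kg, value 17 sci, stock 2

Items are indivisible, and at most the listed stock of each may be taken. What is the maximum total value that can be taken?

196 sci

Best selections within mass 47 and stock limits:
- 4×A + 3×B + 1×C + 1×D + 1×E: mass 41, value 196
- 4×A + 3×B + 1×C + 2×E: mass 43, value 194
- 2×A + 3×B + 1×C + 1×D + 2×E: mass 45, value 187
Best: 196 sci.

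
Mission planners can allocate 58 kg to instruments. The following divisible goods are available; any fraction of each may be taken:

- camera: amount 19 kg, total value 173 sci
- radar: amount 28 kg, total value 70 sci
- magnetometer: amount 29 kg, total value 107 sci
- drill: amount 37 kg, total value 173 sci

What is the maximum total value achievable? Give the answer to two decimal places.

353.38

Take in order of value per unit:
- camera (173/19 per unit): all 19 → value 173, running total 173.00
- drill (173/37 per unit): all 37 → value 173, running total 346.00
- magnetometer (107/29 per unit): 2 of 29 → value 2×107/29 = 7.3793, running total 353.38
Total 353.38.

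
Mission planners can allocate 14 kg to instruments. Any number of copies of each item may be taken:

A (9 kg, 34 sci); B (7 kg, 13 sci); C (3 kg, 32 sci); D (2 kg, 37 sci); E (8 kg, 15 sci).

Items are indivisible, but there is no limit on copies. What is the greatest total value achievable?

Best value-per-unit is D at 37/2, and filling with it alone uses mass 7×2=14. No mix of the others beats 7×37 = 259.

259 sci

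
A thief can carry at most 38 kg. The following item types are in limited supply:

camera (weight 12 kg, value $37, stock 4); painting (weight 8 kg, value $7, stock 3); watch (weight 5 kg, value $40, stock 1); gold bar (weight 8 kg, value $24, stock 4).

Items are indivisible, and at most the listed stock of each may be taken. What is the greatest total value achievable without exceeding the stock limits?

$138

Top feasible selections:
- 2×camera + 1×watch + 1×gold bar: weight 37, value 138
- 1×watch + 4×gold bar: weight 37, value 136
Best: $138.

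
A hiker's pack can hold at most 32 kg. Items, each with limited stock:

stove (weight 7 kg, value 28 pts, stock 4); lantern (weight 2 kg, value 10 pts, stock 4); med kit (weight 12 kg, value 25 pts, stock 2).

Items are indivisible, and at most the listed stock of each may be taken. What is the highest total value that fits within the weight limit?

Top feasible selections:
- 4×stove + 2×lantern: weight 32, value 132
- 3×stove + 4×lantern: weight 29, value 124
- 4×stove + 1×lantern: weight 30, value 122
- 3×stove + 3×lantern: weight 27, value 114
Best: 132 pts.

132 pts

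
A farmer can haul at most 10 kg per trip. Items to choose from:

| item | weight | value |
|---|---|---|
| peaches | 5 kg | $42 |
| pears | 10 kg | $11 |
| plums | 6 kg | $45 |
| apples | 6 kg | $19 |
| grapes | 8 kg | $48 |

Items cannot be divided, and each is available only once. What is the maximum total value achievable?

Check high-value combinations within 10 kg:
- grapes: weight 8, value 48
- plums: weight 6, value 45
- peaches: weight 5, value 42
Best: $48.

$48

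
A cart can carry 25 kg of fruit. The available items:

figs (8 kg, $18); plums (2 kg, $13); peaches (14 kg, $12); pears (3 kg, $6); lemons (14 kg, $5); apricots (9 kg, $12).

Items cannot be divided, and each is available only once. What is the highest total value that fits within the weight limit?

$49

Check high-value combinations within 25 kg:
- figs+plums+pears+apricots: weight 8+2+3+9=22, value 18+13+6+12=49
- figs+plums+apricots: weight 8+2+9=19, value 18+13+12=43
- figs+plums+peaches: weight 8+2+14=24, value 18+13+12=43
- figs+plums+pears: weight 8+2+3=13, value 18+13+6=37
Best: $49.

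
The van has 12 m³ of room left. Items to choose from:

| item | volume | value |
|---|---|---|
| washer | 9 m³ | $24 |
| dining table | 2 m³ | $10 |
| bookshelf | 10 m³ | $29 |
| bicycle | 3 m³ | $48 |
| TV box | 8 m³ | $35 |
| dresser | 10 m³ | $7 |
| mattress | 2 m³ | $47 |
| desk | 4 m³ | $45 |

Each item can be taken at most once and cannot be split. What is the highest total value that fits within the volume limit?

$150

Check high-value combinations within 12 m³:
- dining table+bicycle+mattress+desk: volume 2+3+2+4=11, value 10+48+47+45=150
- bicycle+mattress+desk: volume 3+2+4=9, value 48+47+45=140
- dining table+bicycle+mattress: volume 2+3+2=7, value 10+48+47=105
- dining table+bicycle+desk: volume 2+3+4=9, value 10+48+45=103
Best: $150.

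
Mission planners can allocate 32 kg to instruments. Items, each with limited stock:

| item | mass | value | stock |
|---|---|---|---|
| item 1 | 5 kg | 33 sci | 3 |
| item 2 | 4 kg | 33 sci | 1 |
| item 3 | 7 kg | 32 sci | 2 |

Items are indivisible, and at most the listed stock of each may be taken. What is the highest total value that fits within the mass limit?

164 sci

Best selections within mass 32 and stock limits:
- 3×item 1 + 1×item 2 + 1×item 3: mass 26, value 164
- 2×item 1 + 1×item 2 + 2×item 3: mass 28, value 163
- 3×item 1 + 2×item 3: mass 29, value 163
Best: 164 sci.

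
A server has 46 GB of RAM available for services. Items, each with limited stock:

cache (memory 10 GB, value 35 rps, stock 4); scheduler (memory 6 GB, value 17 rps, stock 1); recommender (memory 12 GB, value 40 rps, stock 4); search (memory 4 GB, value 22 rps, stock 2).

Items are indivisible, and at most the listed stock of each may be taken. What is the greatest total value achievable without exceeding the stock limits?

Best selections within memory 46 and stock limits:
- 2×cache + 1×scheduler + 1×recommender + 2×search: memory 46, value 171
- 3×cache + 1×recommender + 1×search: memory 46, value 167
- 3×cache + 1×scheduler + 2×search: memory 44, value 166
Best: 171 rps.

171 rps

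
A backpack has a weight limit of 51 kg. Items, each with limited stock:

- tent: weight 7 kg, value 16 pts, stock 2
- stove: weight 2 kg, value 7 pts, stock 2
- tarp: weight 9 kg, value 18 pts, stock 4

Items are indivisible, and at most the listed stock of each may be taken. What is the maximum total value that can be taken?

Top feasible selections:
- 2×tent + 4×tarp: weight 50, value 104
- 1×tent + 2×stove + 4×tarp: weight 47, value 102
- 2×tent + 2×stove + 3×tarp: weight 45, value 100
- 1×tent + 1×stove + 4×tarp: weight 45, value 95
Best: 104 pts.

104 pts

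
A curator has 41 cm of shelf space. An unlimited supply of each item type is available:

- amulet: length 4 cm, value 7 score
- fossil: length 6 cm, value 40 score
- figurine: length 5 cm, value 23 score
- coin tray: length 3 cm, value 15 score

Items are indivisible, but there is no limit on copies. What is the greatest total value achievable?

Best value-per-unit is fossil at 40/6; filling with it alone gives 6×40 = 240.
Optimal mix: 6×fossil + 1×figurine → length 41, value 263.

263 score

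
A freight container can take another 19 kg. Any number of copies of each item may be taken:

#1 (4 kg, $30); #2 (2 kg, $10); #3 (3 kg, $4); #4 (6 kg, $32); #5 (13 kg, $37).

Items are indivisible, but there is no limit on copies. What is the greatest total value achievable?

$130

Best value-per-unit is #1 at 30/4; filling with it alone gives 4×30 = 120.
Optimal mix: 4×#1 + 1×#2 → weight 18, value 130.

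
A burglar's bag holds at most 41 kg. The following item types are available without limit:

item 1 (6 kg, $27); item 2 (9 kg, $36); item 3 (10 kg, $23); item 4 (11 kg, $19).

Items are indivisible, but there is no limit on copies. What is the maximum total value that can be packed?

Best value-per-unit is item 1 at 27/6; filling with it alone gives 6×27 = 162.
Optimal mix: 5×item 1 + 1×item 2 → weight 39, value 171.

$171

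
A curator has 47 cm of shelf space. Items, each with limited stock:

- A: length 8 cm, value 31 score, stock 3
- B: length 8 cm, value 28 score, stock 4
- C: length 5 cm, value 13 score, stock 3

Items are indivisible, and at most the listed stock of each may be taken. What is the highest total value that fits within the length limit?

Top feasible selections:
- 3×A + 2×B + 1×C: length 45, value 162
- 3×A + 1×B + 3×C: length 47, value 160
- 2×A + 3×B + 1×C: length 45, value 159
Best: 162 score.

162 score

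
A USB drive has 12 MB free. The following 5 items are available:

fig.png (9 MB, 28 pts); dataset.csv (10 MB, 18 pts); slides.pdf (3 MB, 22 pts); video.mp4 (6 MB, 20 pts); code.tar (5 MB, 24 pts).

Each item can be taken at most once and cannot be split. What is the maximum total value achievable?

Check high-value combinations within 12 MB:
- fig.png+slides.pdf: size 9+3=12, value 28+22=50
- slides.pdf+code.tar: size 3+5=8, value 22+24=46
- video.mp4+code.tar: size 6+5=11, value 20+24=44
- slides.pdf+video.mp4: size 3+6=9, value 22+20=42
Best: 50 pts.

50 pts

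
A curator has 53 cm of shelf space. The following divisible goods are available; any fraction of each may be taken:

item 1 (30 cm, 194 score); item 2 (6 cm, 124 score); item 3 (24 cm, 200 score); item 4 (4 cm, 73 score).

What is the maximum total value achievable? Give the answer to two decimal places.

519.87

Take in order of value per unit:
- item 2 (124/6 per unit): all 6 → value 124, running total 124.00
- item 4 (73/4 per unit): all 4 → value 73, running total 197.00
- item 3 (200/24 per unit): all 24 → value 200, running total 397.00
- item 1 (194/30 per unit): 19 of 30 → value 19×194/30 = 122.8667, running total 519.87
Total 519.87.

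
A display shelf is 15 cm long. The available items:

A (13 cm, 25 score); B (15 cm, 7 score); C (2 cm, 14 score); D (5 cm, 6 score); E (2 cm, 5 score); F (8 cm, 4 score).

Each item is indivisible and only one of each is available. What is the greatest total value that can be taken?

Check high-value combinations within 15 cm:
- A+C: length 13+2=15, value 25+14=39
- A+E: length 13+2=15, value 25+5=30
- C+D+E: length 2+5+2=9, value 14+6+5=25
- A: length 13, value 25
Best: 39 score.

39 score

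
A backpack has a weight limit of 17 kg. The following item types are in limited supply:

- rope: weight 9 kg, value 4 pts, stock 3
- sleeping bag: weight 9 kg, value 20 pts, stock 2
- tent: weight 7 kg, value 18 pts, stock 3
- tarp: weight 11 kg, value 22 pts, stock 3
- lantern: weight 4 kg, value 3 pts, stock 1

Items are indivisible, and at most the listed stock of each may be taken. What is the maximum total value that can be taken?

Best selections within weight 17 and stock limits:
- 1×sleeping bag + 1×tent: weight 16, value 38
- 2×tent: weight 14, value 36
- 1×tarp + 1×lantern: weight 15, value 25
- 1×sleeping bag + 1×lantern: weight 13, value 23
Best: 38 pts.

38 pts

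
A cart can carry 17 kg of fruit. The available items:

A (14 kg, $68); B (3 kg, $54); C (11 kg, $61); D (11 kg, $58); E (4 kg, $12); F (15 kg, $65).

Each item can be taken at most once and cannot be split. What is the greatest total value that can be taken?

Check high-value combinations within 17 kg:
- A+B: weight 14+3=17, value 68+54=122
- B+C: weight 3+11=14, value 54+61=115
- B+D: weight 3+11=14, value 54+58=112
- C+E: weight 11+4=15, value 61+12=73
- D+E: weight 11+4=15, value 58+12=70
Best: $122.

$122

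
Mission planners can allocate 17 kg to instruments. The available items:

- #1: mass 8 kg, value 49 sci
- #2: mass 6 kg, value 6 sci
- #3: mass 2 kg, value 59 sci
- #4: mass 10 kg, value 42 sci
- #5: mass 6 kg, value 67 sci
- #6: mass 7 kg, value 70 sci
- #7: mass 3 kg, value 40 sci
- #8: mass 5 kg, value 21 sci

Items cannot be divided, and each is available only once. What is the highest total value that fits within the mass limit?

196 sci

Check high-value combinations within 17 kg:
- #3+#5+#6: mass 2+6+7=15, value 59+67+70=196
- #3+#6+#7+#8: mass 2+7+3+5=17, value 59+70+40+21=190
- #3+#5+#7+#8: mass 2+6+3+5=16, value 59+67+40+21=187
- #1+#3+#6: mass 8+2+7=17, value 49+59+70=178
Best: 196 sci.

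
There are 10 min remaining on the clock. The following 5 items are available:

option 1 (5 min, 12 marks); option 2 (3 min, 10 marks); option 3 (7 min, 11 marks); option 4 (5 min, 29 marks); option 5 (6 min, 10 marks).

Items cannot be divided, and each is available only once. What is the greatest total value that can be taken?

Check high-value combinations within 10 min:
- option 1+option 4: time 5+5=10, value 12+29=41
- option 2+option 4: time 3+5=8, value 10+29=39
- option 4: time 5, value 29
Best: 41 marks.

41 marks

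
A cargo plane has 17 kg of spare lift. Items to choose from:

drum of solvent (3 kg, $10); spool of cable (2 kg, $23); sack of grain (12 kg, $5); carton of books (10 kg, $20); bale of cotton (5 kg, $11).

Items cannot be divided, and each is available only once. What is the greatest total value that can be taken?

$54

This is a 0/1 knapsack; check combinations near the capacity.
- spool of cable+carton of books+bale of cotton: weight 2+10+5=17, value 23+20+11=54
- drum of solvent+spool of cable+carton of books: weight 3+2+10=15, value 10+23+20=53
- drum of solvent+spool of cable+bale of cotton: weight 3+2+5=10, value 10+23+11=44
- spool of cable+carton of books: weight 2+10=12, value 23+20=43
- drum of solvent+spool of cable+sack of grain: weight 3+2+12=17, value 10+23+5=38
Best: $54.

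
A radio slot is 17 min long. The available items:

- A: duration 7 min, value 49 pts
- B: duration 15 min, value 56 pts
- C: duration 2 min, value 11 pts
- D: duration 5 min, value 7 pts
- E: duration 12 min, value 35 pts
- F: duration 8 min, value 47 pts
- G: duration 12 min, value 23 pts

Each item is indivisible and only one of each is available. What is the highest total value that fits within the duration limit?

107 pts

This is a 0/1 knapsack; check combinations near the capacity.
- A+C+F: duration 7+2+8=17, value 49+11+47=107
- A+F: duration 7+8=15, value 49+47=96
- A+C+D: duration 7+2+5=14, value 49+11+7=67
- B+C: duration 15+2=17, value 56+11=67
Best: 107 pts.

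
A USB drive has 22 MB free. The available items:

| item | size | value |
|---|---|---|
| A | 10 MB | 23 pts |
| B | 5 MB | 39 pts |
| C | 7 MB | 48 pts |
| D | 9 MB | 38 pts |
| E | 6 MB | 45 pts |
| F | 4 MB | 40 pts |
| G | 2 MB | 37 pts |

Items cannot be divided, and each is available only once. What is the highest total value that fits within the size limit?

172 pts

Check high-value combinations within 22 MB:
- B+C+E+F: size 5+7+6+4=22, value 39+48+45+40=172
- C+E+F+G: size 7+6+4+2=19, value 48+45+40+37=170
- B+C+E+G: size 5+7+6+2=20, value 39+48+45+37=169
- B+C+F+G: size 5+7+4+2=18, value 39+48+40+37=164
Best: 172 pts.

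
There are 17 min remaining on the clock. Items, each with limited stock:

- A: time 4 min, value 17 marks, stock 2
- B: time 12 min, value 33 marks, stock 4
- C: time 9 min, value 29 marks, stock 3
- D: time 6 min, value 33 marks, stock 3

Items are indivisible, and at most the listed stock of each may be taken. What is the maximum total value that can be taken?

Top feasible selections:
- 1×A + 2×D: time 16, value 83
- 2×A + 1×D: time 14, value 67
- 2×D: time 12, value 66
- 2×A + 1×C: time 17, value 63
Best: 83 marks.

83 marks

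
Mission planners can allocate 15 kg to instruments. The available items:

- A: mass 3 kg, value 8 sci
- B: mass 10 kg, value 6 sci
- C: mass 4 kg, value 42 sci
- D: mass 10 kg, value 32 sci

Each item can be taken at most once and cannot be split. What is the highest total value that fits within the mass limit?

74 sci

Check high-value combinations within 15 kg:
- C+D: mass 4+10=14, value 42+32=74
- A+C: mass 3+4=7, value 8+42=50
- B+C: mass 10+4=14, value 6+42=48
Best: 74 sci.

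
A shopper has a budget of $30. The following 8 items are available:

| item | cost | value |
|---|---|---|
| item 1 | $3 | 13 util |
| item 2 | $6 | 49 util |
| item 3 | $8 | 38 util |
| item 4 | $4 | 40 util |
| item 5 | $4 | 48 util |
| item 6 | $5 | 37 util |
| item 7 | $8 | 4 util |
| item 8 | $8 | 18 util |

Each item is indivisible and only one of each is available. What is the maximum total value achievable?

225 util

Check high-value combinations within $30:
- item 1+item 2+item 3+item 4+item 5+item 6: cost 3+6+8+4+4+5=30, value 13+49+38+40+48+37=225
- item 2+item 3+item 4+item 5+item 6: cost 6+8+4+4+5=27, value 49+38+40+48+37=212
- item 1+item 2+item 4+item 5+item 6+item 8: cost 3+6+4+4+5+8=30, value 13+49+40+48+37+18=205
Best: 225 util.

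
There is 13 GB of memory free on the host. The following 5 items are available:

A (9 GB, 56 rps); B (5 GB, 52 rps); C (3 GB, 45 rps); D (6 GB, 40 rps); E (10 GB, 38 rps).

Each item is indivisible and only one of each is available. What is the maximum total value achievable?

101 rps

This is a 0/1 knapsack; check combinations near the capacity.
- A+C: memory 9+3=12, value 56+45=101
- B+C: memory 5+3=8, value 52+45=97
- B+D: memory 5+6=11, value 52+40=92
- C+D: memory 3+6=9, value 45+40=85
- C+E: memory 3+10=13, value 45+38=83
Best: 101 rps.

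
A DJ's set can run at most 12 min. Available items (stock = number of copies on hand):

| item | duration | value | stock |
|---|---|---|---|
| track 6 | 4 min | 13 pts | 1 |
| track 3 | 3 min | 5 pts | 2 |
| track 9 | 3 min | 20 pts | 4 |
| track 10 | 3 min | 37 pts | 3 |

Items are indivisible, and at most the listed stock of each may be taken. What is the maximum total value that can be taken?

Top feasible selections:
- 1×track 9 + 3×track 10: duration 12, value 131
- 1×track 3 + 3×track 10: duration 12, value 116
- 2×track 9 + 2×track 10: duration 12, value 114
Best: 131 pts.

131 pts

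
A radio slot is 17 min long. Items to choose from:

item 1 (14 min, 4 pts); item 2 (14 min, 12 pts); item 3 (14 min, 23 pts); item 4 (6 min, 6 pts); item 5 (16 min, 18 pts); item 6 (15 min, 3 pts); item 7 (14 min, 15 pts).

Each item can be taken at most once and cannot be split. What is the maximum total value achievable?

Check high-value combinations within 17 min:
- item 3: duration 14, value 23
- item 5: duration 16, value 18
- item 7: duration 14, value 15
- item 2: duration 14, value 12
Best: 23 pts.

23 pts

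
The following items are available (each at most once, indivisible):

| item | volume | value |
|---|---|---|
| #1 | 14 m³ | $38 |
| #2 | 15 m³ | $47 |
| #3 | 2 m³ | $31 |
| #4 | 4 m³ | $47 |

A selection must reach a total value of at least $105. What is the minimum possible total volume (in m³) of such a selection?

20

Subsets with value ≥ 105, sorted by total volume:
- #1+#3+#4: volume 20, value 116
- #2+#3+#4: volume 21, value 125
Minimum volume: 20 m³.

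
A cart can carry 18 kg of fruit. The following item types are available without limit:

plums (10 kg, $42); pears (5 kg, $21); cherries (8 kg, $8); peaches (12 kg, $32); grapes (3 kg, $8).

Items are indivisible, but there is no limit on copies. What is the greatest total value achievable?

Best value-per-unit is plums at 42/10; filling with it alone gives 1×42 = 42.
Optimal mix: 1×plums + 1×pears + 1×grapes → weight 18, value 71.

$71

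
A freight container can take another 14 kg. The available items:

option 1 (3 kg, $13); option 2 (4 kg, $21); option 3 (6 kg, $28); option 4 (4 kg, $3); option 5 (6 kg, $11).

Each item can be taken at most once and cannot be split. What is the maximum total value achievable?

$62

Check high-value combinations within 14 kg:
- option 1+option 2+option 3: weight 3+4+6=13, value 13+21+28=62
- option 2+option 3+option 4: weight 4+6+4=14, value 21+28+3=52
- option 2+option 3: weight 4+6=10, value 21+28=49
- option 1+option 2+option 5: weight 3+4+6=13, value 13+21+11=45
Best: $62.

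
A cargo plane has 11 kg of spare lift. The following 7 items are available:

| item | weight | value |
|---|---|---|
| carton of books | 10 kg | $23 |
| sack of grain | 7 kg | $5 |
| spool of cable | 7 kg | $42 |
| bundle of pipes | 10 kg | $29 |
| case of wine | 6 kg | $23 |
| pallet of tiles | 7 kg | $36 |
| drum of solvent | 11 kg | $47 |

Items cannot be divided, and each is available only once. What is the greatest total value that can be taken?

Check high-value combinations within 11 kg:
- drum of solvent: weight 11, value 47
- spool of cable: weight 7, value 42
- pallet of tiles: weight 7, value 36
- bundle of pipes: weight 10, value 29
- case of wine: weight 6, value 23
Best: $47.

$47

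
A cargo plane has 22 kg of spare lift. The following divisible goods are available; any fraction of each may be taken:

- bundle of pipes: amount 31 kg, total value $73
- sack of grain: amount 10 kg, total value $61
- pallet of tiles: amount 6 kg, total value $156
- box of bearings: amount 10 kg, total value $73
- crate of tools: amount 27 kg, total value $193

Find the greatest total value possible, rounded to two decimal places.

Take in order of value per unit:
- pallet of tiles (156/6 per unit): all 6 → value 156, running total 156.00
- box of bearings (73/10 per unit): all 10 → value 73, running total 229.00
- crate of tools (193/27 per unit): 6 of 27 → value 6×193/27 = 42.8889, running total 271.89
Total 271.89.

271.89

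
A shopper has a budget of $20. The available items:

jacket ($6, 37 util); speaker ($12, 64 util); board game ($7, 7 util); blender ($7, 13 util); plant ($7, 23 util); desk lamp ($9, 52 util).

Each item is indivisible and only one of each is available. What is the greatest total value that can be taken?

101 util

Check high-value combinations within $20:
- jacket+speaker: cost 6+12=18, value 37+64=101
- jacket+desk lamp: cost 6+9=15, value 37+52=89
- speaker+plant: cost 12+7=19, value 64+23=87
- speaker+blender: cost 12+7=19, value 64+13=77
- plant+desk lamp: cost 7+9=16, value 23+52=75
Best: 101 util.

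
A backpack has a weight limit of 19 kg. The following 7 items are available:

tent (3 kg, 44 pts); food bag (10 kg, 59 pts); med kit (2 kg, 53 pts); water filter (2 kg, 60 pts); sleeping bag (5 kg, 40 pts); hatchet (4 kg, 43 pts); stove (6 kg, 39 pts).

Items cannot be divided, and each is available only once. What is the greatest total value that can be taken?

240 pts

Check high-value combinations within 19 kg:
- tent+med kit+water filter+sleeping bag+hatchet: weight 3+2+2+5+4=16, value 44+53+60+40+43=240
- tent+med kit+water filter+hatchet+stove: weight 3+2+2+4+6=17, value 44+53+60+43+39=239
- tent+med kit+water filter+sleeping bag+stove: weight 3+2+2+5+6=18, value 44+53+60+40+39=236
- med kit+water filter+sleeping bag+hatchet+stove: weight 2+2+5+4+6=19, value 53+60+40+43+39=235
Best: 240 pts.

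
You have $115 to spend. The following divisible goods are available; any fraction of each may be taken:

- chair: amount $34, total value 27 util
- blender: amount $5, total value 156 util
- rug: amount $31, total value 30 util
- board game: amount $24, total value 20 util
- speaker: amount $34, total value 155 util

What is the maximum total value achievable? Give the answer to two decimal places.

Take in order of value per unit:
- blender (156/5 per unit): all 5 → value 156, running total 156.00
- speaker (155/34 per unit): all 34 → value 155, running total 311.00
- rug (30/31 per unit): all 31 → value 30, running total 341.00
- board game (20/24 per unit): all 24 → value 20, running total 361.00
- chair (27/34 per unit): 21 of 34 → value 21×27/34 = 16.6765, running total 377.68
Total 377.68.

377.68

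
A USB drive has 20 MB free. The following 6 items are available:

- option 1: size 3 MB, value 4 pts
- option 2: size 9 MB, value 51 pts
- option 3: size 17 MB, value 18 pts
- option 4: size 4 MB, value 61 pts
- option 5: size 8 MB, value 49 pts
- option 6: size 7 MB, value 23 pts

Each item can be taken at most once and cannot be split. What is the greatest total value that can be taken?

135 pts

Check high-value combinations within 20 MB:
- option 2+option 4+option 6: size 9+4+7=20, value 51+61+23=135
- option 4+option 5+option 6: size 4+8+7=19, value 61+49+23=133
- option 1+option 2+option 4: size 3+9+4=16, value 4+51+61=116
- option 1+option 4+option 5: size 3+4+8=15, value 4+61+49=114
- option 2+option 4: size 9+4=13, value 51+61=112
Best: 135 pts.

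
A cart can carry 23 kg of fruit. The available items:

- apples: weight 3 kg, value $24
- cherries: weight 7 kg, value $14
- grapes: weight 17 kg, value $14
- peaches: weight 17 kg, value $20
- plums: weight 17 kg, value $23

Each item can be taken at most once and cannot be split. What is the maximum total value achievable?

$47

Check high-value combinations within 23 kg:
- apples+plums: weight 3+17=20, value 24+23=47
- apples+peaches: weight 3+17=20, value 24+20=44
- apples+cherries: weight 3+7=10, value 24+14=38
- apples+grapes: weight 3+17=20, value 24+14=38
- apples: weight 3, value 24
Best: $47.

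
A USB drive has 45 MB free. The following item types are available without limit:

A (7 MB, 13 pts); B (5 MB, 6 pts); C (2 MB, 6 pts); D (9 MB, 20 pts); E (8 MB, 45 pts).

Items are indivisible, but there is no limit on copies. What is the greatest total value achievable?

237 pts

Best value-per-unit is E at 45/8; filling with it alone gives 5×45 = 225.
Optimal mix: 2×C + 5×E → size 44, value 237.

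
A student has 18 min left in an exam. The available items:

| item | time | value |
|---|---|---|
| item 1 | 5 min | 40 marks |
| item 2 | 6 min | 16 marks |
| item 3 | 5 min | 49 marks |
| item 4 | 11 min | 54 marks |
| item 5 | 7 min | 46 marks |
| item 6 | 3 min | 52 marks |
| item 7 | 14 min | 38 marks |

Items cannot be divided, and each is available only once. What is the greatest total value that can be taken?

147 marks

Check high-value combinations within 18 min:
- item 3+item 5+item 6: time 5+7+3=15, value 49+46+52=147
- item 1+item 3+item 6: time 5+5+3=13, value 40+49+52=141
- item 1+item 5+item 6: time 5+7+3=15, value 40+46+52=138
- item 1+item 3+item 5: time 5+5+7=17, value 40+49+46=135
- item 2+item 3+item 6: time 6+5+3=14, value 16+49+52=117
Best: 147 marks.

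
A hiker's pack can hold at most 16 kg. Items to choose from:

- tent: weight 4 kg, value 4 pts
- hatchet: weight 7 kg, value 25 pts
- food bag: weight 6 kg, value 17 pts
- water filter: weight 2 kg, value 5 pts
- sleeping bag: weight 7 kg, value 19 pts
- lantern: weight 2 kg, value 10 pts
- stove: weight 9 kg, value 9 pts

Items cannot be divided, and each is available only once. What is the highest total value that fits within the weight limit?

54 pts

Check high-value combinations within 16 kg:
- hatchet+sleeping bag+lantern: weight 7+7+2=16, value 25+19+10=54
- hatchet+food bag+lantern: weight 7+6+2=15, value 25+17+10=52
- hatchet+water filter+sleeping bag: weight 7+2+7=16, value 25+5+19=49
- hatchet+food bag+water filter: weight 7+6+2=15, value 25+17+5=47
- food bag+sleeping bag+lantern: weight 6+7+2=15, value 17+19+10=46
Best: 54 pts.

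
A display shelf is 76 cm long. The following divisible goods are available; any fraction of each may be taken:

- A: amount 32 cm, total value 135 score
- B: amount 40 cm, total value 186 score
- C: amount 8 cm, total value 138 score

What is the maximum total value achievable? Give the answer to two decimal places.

442.13

Take in order of value per unit:
- C (138/8 per unit): all 8 → value 138, running total 138.00
- B (186/40 per unit): all 40 → value 186, running total 324.00
- A (135/32 per unit): 28 of 32 → value 28×135/32 = 118.1250, running total 442.13
Total 442.13.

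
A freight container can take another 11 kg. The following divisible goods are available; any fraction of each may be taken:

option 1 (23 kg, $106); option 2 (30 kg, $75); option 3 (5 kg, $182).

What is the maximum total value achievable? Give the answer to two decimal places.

Take in order of value per unit:
- option 3 (182/5 per unit): all 5 → value 182, running total 182.00
- option 1 (106/23 per unit): 6 of 23 → value 6×106/23 = 27.6522, running total 209.65
Total 209.65.

209.65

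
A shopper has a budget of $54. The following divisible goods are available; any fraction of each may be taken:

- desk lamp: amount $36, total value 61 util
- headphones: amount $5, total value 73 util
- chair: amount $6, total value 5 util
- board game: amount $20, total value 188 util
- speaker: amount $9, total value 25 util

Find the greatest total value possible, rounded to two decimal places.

319.89

Take in order of value per unit:
- headphones (73/5 per unit): all 5 → value 73, running total 73.00
- board game (188/20 per unit): all 20 → value 188, running total 261.00
- speaker (25/9 per unit): all 9 → value 25, running total 286.00
- desk lamp (61/36 per unit): 20 of 36 → value 20×61/36 = 33.8889, running total 319.89
Total 319.89.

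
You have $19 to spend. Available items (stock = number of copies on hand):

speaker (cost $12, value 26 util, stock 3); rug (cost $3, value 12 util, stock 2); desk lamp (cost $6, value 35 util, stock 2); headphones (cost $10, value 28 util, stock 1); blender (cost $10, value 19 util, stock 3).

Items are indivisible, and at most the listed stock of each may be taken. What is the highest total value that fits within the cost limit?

94 util

Top feasible selections:
- 2×rug + 2×desk lamp: cost 18, value 94
- 1×rug + 2×desk lamp: cost 15, value 82
Best: 94 util.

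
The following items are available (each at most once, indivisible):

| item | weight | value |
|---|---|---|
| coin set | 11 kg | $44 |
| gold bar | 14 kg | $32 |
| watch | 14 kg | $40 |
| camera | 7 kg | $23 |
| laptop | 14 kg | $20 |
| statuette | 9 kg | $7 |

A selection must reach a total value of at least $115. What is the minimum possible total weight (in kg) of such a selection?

39

Subsets with value ≥ 115, sorted by total weight:
- coin set+gold bar+watch: weight 39, value 116
- coin set+gold bar+watch+camera: weight 46, value 139
- coin set+watch+camera+laptop: weight 46, value 127
Minimum weight: 39 kg.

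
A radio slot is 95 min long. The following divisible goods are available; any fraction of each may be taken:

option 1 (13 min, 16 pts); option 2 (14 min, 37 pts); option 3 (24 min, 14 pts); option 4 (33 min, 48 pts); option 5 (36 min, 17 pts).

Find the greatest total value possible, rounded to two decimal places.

120.19

Take in order of value per unit:
- option 2 (37/14 per unit): all 14 → value 37, running total 37.00
- option 4 (48/33 per unit): all 33 → value 48, running total 85.00
- option 1 (16/13 per unit): all 13 → value 16, running total 101.00
- option 3 (14/24 per unit): all 24 → value 14, running total 115.00
- option 5 (17/36 per unit): 11 of 36 → value 11×17/36 = 5.1944, running total 120.19
Total 120.19.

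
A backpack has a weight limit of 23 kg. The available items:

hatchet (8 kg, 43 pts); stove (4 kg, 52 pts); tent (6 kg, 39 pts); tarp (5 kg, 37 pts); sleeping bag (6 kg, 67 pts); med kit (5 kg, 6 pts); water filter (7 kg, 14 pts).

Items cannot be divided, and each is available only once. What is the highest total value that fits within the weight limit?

199 pts

Check high-value combinations within 23 kg:
- hatchet+stove+tarp+sleeping bag: weight 8+4+5+6=23, value 43+52+37+67=199
- stove+tent+tarp+sleeping bag: weight 4+6+5+6=21, value 52+39+37+67=195
- stove+tent+sleeping bag+water filter: weight 4+6+6+7=23, value 52+39+67+14=172
- hatchet+stove+tent+tarp: weight 8+4+6+5=23, value 43+52+39+37=171
- stove+tarp+sleeping bag+water filter: weight 4+5+6+7=22, value 52+37+67+14=170
Best: 199 pts.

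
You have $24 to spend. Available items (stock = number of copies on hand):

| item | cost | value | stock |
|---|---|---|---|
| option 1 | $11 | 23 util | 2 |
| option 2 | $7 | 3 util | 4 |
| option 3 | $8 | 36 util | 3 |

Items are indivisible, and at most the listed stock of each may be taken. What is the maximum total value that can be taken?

Top feasible selections:
- 3×option 3: cost 24, value 108
- 1×option 2 + 2×option 3: cost 23, value 75
Best: 108 util.

108 util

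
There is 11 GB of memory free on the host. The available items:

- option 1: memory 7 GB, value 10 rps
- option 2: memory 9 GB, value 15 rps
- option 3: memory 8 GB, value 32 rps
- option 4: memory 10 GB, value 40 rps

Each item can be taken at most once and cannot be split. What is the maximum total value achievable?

40 rps

This is a 0/1 knapsack; check combinations near the capacity.
- option 4: memory 10, value 40
- option 3: memory 8, value 32
- option 2: memory 9, value 15
- option 1: memory 7, value 10
Best: 40 rps.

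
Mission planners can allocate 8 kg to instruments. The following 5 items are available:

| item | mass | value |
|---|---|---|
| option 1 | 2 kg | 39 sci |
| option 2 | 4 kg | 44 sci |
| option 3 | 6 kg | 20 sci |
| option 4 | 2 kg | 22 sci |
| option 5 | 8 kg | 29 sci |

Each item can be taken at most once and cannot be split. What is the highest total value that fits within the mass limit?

Check high-value combinations within 8 kg:
- option 1+option 2+option 4: mass 2+4+2=8, value 39+44+22=105
- option 1+option 2: mass 2+4=6, value 39+44=83
- option 2+option 4: mass 4+2=6, value 44+22=66
- option 1+option 4: mass 2+2=4, value 39+22=61
- option 1+option 3: mass 2+6=8, value 39+20=59
Best: 105 sci.

105 sci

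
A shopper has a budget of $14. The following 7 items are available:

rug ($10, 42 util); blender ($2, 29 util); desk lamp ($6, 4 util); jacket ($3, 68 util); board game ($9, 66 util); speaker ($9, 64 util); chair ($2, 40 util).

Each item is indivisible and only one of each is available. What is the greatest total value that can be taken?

Check high-value combinations within $14:
- jacket+board game+chair: cost 3+9+2=14, value 68+66+40=174
- jacket+speaker+chair: cost 3+9+2=14, value 68+64+40=172
- blender+jacket+board game: cost 2+3+9=14, value 29+68+66=163
- blender+jacket+speaker: cost 2+3+9=14, value 29+68+64=161
Best: 174 util.

174 util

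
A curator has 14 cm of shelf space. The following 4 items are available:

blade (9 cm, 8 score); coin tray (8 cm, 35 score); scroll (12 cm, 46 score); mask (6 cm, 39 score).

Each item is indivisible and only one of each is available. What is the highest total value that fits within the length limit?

74 score

Check high-value combinations within 14 cm:
- coin tray+mask: length 8+6=14, value 35+39=74
- scroll: length 12, value 46
- mask: length 6, value 39
- coin tray: length 8, value 35
- blade: length 9, value 8
Best: 74 score.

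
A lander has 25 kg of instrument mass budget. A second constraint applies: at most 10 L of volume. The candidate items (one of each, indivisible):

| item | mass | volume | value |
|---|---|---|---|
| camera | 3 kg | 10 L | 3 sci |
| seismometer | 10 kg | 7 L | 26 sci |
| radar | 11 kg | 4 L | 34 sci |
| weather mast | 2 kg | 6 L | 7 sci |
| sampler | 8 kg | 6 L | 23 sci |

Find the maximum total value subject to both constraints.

Feasible sets respecting both limits:
- radar+sampler: mass 19, volume 10, value 57
- radar+weather mast: mass 13, volume 10, value 41
- radar: mass 11, volume 4, value 34
- seismometer: mass 10, volume 7, value 26
Best: 57 sci.

57 sci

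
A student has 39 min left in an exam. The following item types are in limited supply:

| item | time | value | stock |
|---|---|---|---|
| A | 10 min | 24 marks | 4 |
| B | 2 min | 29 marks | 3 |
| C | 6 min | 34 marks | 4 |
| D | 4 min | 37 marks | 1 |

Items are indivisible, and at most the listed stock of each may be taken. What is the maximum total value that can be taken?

260 marks

Best selections within time 39 and stock limits:
- 3×B + 4×C + 1×D: time 34, value 260
- 1×A + 3×B + 3×C + 1×D: time 38, value 250
- 2×B + 4×C + 1×D: time 32, value 231
- 3×B + 3×C + 1×D: time 28, value 226
Best: 260 marks.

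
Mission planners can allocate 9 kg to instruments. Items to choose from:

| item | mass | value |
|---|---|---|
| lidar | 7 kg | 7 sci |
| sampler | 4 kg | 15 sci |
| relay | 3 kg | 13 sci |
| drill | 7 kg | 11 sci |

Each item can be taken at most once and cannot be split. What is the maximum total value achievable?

Check high-value combinations within 9 kg:
- sampler+relay: mass 4+3=7, value 15+13=28
- sampler: mass 4, value 15
- relay: mass 3, value 13
Best: 28 sci.

28 sci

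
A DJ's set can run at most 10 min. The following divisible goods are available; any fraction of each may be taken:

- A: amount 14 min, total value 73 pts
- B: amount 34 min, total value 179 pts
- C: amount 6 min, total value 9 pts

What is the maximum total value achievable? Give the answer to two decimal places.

Take in order of value per unit:
- B (179/34 per unit): 10 of 34 → value 10×179/34 = 52.6471, running total 52.65
Total 52.65.

52.65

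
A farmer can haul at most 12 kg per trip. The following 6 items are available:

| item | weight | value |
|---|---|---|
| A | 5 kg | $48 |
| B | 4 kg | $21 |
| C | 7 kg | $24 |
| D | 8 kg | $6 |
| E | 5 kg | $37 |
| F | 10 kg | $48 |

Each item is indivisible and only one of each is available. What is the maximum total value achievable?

$85

Check high-value combinations within 12 kg:
- A+E: weight 5+5=10, value 48+37=85
- A+C: weight 5+7=12, value 48+24=72
- A+B: weight 5+4=9, value 48+21=69
- C+E: weight 7+5=12, value 24+37=61
- B+E: weight 4+5=9, value 21+37=58
Best: $85.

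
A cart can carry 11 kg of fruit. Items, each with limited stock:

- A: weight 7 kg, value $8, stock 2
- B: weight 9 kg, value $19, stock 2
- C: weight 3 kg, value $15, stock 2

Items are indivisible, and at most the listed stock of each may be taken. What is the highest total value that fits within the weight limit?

$30

Best selections within weight 11 and stock limits:
- 2×C: weight 6, value 30
- 1×A + 1×C: weight 10, value 23
- 1×B: weight 9, value 19
Best: $30.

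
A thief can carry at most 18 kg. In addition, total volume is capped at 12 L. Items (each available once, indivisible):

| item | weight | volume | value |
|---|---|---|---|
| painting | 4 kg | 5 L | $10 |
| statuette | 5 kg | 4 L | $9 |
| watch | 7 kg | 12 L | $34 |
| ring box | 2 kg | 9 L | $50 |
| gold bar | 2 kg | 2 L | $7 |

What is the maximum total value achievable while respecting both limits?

Feasible sets respecting both limits:
- ring box+gold bar: weight 4, volume 11, value 57
- ring box: weight 2, volume 9, value 50
- watch: weight 7, volume 12, value 34
- painting+statuette+gold bar: weight 11, volume 11, value 26
Best: $57.

$57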